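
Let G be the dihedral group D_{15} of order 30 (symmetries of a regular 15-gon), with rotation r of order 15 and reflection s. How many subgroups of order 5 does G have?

|G| = 30 and 5 | 30, so subgroups of order 5 are possible by Lagrange.
The subgroups of order 5 are: {e, r^3, r^6, r^9, r^12}.
So G has 1 subgroup of order 5.

1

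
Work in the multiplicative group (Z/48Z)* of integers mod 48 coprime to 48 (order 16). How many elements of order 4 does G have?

The elements of order 4 are: 5, 11, 13, 19, 29, 35, 37, 43.
That's 8.

8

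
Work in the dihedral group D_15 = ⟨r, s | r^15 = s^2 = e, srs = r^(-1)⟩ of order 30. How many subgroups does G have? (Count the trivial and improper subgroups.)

28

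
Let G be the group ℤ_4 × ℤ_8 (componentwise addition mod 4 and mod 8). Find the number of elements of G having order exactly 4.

12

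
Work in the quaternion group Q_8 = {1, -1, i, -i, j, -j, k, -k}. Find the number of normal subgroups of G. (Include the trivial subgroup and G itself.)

6

G has 6 subgroups. Checking conjugation-invariance by order — order 1: 1/1 normal; order 2: 1/1 normal; order 4: 3/3 normal; order 8: 1/1 normal.
Total normal subgroups: 6.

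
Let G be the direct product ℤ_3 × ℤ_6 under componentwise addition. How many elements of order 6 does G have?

An element (a,b) has order lcm(ord(a), ord(b)); count pairs with lcm equal to 6.
Enumerating gives 8 such elements.

8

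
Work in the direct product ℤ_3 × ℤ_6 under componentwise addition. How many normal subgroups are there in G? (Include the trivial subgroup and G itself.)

G is abelian, so every subgroup is normal.
G has 12 subgroups in total, hence 12 normal subgroups.

12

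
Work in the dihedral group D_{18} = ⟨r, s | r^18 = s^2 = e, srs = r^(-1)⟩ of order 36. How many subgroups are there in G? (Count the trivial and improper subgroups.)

|G| = 36, so by Lagrange every subgroup order divides 36. Divisors: 1, 2, 3, 4, 6, 9, 12, 18, 36.
Subgroups by order — order 1: 1; order 2: 19; order 3: 1; order 4: 9; order 6: 7; order 9: 1; order 12: 3; order 18: 3; order 36: 1.
Total: 1 + 19 + 1 + 9 + 7 + 1 + 3 + 3 + 1 = 45.

45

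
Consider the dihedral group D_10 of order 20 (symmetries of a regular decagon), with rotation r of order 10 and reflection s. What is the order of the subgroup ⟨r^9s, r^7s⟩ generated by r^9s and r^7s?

10

|⟨r^9s⟩| = 2 and |⟨r^7s⟩| = 2, so |H| is a multiple of lcm(2, 2) = 2 and divides |G| = 20.
Closing under the operation: H = {e, r^2, r^4, r^6, r^8, rs, r^3s, r^5s, r^7s, r^9s}, so |H| = 10.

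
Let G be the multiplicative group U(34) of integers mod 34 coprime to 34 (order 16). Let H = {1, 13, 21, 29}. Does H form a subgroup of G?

29 ∈ H but its inverse 27 ∉ H, so H is not a subgroup.

No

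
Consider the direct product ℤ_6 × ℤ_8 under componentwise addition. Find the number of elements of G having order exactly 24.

An element (a,b) has order lcm(ord(a), ord(b)); count pairs with lcm equal to 24.
Enumerating gives 16 such elements.

16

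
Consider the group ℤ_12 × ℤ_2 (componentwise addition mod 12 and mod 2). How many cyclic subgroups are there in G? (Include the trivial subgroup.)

12

Group the elements of G by the cyclic subgroup they generate; each cyclic subgroup of order d accounts for φ(d) elements.
Cyclic subgroups by order — order 1: 1; order 2: 3; order 3: 1; order 4: 2; order 6: 3; order 12: 2.
Total: 12.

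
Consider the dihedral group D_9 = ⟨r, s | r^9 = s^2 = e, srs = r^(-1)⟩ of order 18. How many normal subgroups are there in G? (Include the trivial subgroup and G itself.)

4

G has 16 subgroups. Checking conjugation-invariance by order — order 1: 1/1 normal; order 2: 0/9 normal; order 3: 1/1 normal; order 6: 0/3 normal; order 9: 1/1 normal; order 18: 1/1 normal.
Total normal subgroups: 4.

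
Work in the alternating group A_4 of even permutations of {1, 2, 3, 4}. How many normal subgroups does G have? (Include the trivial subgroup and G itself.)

G has 10 subgroups. Checking conjugation-invariance by order — order 1: 1/1 normal; order 2: 0/3 normal; order 3: 0/4 normal; order 4: 1/1 normal; order 12: 1/1 normal.
Total normal subgroups: 3.

3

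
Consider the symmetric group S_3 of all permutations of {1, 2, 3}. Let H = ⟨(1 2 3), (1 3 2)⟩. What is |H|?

3

|⟨(1 2 3)⟩| = 3 and |⟨(1 3 2)⟩| = 3, so |H| is a multiple of lcm(3, 3) = 3 and divides |G| = 6.
Closing under the operation: H = {e, (1 2 3), (1 3 2)}, so |H| = 3.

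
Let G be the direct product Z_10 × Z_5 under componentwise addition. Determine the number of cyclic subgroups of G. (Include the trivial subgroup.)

Group the elements of G by the cyclic subgroup they generate; each cyclic subgroup of order d accounts for φ(d) elements.
Cyclic subgroups by order — order 1: 1; order 2: 1; order 5: 6; order 10: 6.
Total: 14.

14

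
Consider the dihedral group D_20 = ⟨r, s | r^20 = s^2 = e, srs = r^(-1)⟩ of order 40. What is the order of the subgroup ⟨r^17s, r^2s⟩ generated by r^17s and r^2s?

8

|⟨r^17s⟩| = 2 and |⟨r^2s⟩| = 2, so |H| is a multiple of lcm(2, 2) = 2 and divides |G| = 40.
Closing under the operation: H = {e, r^5, r^10, r^15, r^2s, r^7s, r^12s, r^17s}, so |H| = 8.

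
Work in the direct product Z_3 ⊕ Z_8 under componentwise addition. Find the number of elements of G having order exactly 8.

4

An element (a,b) has order lcm(ord(a), ord(b)); count pairs with lcm equal to 8.
Enumerating gives 4 such elements.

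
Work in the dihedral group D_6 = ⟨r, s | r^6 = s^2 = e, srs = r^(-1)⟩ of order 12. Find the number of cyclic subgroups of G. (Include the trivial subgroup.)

10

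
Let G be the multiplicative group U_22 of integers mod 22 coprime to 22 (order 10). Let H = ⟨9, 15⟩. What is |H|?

5

|⟨9⟩| = 5 and |⟨15⟩| = 5, so |H| is a multiple of lcm(5, 5) = 5 and divides |G| = 10.
Closing under the operation: H = {1, 3, 5, 9, 15}, so |H| = 5.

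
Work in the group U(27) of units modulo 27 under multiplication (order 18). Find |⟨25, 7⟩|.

9

|⟨25⟩| = 9 and |⟨7⟩| = 9, so |H| is a multiple of lcm(9, 9) = 9 and divides |G| = 18.
Closing under the operation: H = {1, 4, 7, 10, 13, 16, 19, 22, 25}, so |H| = 9.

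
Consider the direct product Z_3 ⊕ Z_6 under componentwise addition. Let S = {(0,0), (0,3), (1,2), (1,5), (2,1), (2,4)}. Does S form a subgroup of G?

|S| = 6 divides |G| = 18, consistent with Lagrange.
S contains the identity, every element's inverse is in S, and S is closed under +: it is a subgroup.
In fact S = ⟨(2,1)⟩.

Yes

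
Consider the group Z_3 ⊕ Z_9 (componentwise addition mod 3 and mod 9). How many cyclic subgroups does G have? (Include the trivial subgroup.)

A cyclic subgroup of order d is generated by each of its φ(d) elements of order d, so the cyclic subgroups of order d number (#elements of order d)/φ(d).
Cyclic subgroups by order — order 1: 1; order 3: 4; order 9: 3.
Total: 8.

8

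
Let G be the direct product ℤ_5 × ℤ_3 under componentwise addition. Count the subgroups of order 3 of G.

1

|G| = 15 and 3 | 15, so subgroups of order 3 are possible by Lagrange.
The subgroups of order 3 are: {(0,0), (0,1), (0,2)}.
So G has 1 subgroup of order 3.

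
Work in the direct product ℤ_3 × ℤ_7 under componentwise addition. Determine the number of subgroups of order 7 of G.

|G| = 21 and 7 | 21, so subgroups of order 7 are possible by Lagrange.
The subgroups of order 7 are: {(0,0), (0,1), (0,2), (0,3), (0,4), (0,5), (0,6)}.
So G has 1 subgroup of order 7.

1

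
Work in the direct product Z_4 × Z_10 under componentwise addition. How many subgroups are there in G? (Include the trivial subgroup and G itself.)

|G| = 40, so by Lagrange every subgroup order divides 40. Divisors: 1, 2, 4, 5, 8, 10, 20, 40.
Subgroups by order — order 1: 1; order 2: 3; order 4: 3; order 5: 1; order 8: 1; order 10: 3; order 20: 3; order 40: 1.
Total: 1 + 3 + 3 + 1 + 1 + 3 + 3 + 1 = 16.

16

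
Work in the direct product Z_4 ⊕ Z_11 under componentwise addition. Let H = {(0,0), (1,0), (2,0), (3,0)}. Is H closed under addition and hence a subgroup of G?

|H| = 4 divides |G| = 44, consistent with Lagrange.
H contains the identity, every element's inverse is in H, and H is closed under +: it is a subgroup.
In fact H = ⟨(1,0)⟩.

Yes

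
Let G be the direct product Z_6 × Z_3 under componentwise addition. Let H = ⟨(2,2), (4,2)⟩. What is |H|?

|⟨(2,2)⟩| = 3 and |⟨(4,2)⟩| = 3, so |H| is a multiple of lcm(3, 3) = 3 and divides |G| = 18.
Closing under the operation: H = {(0,0), (0,1), (0,2), (2,0), (2,1), (2,2), (4,0), (4,1), (4,2)}, so |H| = 9.

9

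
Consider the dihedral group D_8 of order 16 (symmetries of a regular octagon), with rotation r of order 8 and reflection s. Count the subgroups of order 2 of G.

9

|G| = 16 and 2 | 16, so subgroups of order 2 are possible by Lagrange.
The subgroups of order 2 are: {e, r^2s}; {e, r^3s}; {e, r^4}; {e, r^4s}; … (9 in all).
So G has 9 subgroups of order 2.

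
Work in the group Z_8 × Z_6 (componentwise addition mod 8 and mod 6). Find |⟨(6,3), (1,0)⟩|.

|⟨(6,3)⟩| = 4 and |⟨(1,0)⟩| = 8, so |H| is a multiple of lcm(4, 8) = 8 and divides |G| = 48.
Closing under the operation: H = {(0,0), (0,3), (1,0), (1,3), (2,0), (2,3), (3,0), (3,3), (4,0), (4,3), (5,0), (5,3), (6,0), (6,3), (7,0), (7,3)}, so |H| = 16.

16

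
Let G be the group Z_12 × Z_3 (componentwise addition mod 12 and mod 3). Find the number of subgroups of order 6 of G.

|G| = 36 and 6 | 36, so subgroups of order 6 are possible by Lagrange.
The subgroups of order 6 are: {(0,0), (0,1), (0,2), (6,0), (6,1), (6,2)}; {(0,0), (2,0), (4,0), (6,0), (8,0), (10,0)}; {(0,0), (2,2), (4,1), (6,0), (8,2), (10,1)}; {(0,0), (2,1), (4,2), (6,0), (8,1), (10,2)}.
So G has 4 subgroups of order 6.

4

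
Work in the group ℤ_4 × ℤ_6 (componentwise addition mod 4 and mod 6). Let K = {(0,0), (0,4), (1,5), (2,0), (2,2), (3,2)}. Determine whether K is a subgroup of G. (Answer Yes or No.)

No

(0,4) ∈ K but its inverse (0,2) ∉ K, so K is not a subgroup.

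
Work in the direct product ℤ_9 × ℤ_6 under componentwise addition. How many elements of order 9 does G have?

18

An element (a,b) has order lcm(ord(a), ord(b)); count pairs with lcm equal to 9.
Enumerating gives 18 such elements.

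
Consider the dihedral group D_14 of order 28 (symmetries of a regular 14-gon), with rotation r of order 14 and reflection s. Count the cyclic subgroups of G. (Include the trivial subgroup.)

Each element a generates a cyclic subgroup ⟨a⟩; distinct elements may generate the same one (a cyclic group of order d has φ(d) generators).
Cyclic subgroups by order — order 1: 1; order 2: 15; order 7: 1; order 14: 1.
Total: 18.

18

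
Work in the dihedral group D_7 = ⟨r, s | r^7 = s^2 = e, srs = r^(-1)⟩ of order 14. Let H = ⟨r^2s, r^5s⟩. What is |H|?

14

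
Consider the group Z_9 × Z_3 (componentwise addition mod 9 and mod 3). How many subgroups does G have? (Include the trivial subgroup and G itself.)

10

|G| = 27, so by Lagrange every subgroup order divides 27. Divisors: 1, 3, 9, 27.
Subgroups by order — order 1: 1; order 3: 4; order 9: 4; order 27: 1.
Total: 1 + 4 + 4 + 1 = 10.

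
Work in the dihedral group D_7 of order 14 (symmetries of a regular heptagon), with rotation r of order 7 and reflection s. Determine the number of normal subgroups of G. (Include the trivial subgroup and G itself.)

3

G has 10 subgroups. Checking conjugation-invariance by order — order 1: 1/1 normal; order 2: 0/7 normal; order 7: 1/1 normal; order 14: 1/1 normal.
Total normal subgroups: 3.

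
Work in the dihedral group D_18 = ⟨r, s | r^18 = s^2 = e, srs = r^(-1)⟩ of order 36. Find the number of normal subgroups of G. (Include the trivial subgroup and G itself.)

G has 45 subgroups. Checking conjugation-invariance by order — order 1: 1/1 normal; order 2: 1/19 normal; order 3: 1/1 normal; order 4: 0/9 normal; order 6: 1/7 normal; order 9: 1/1 normal; order 12: 0/3 normal; order 18: 3/3 normal; order 36: 1/1 normal.
Total normal subgroups: 9.

9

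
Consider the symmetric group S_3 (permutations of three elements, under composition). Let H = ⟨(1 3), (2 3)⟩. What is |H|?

|⟨(1 3)⟩| = 2 and |⟨(2 3)⟩| = 2, so |H| is a multiple of lcm(2, 2) = 2 and divides |G| = 6.
Closing {(1 3), (2 3)} under the group operation gives all of G, so |H| = 6.

6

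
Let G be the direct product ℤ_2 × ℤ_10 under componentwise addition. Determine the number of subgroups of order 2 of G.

3

|G| = 20 and 2 | 20, so subgroups of order 2 are possible by Lagrange.
The subgroups of order 2 are: {(0,0), (0,5)}; {(0,0), (1,0)}; {(0,0), (1,5)}.
So G has 3 subgroups of order 2.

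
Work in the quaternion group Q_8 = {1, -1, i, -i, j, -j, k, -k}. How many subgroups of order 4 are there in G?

3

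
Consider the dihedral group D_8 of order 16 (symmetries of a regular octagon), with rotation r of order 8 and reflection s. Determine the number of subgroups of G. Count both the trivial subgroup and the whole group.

|G| = 16, so by Lagrange every subgroup order divides 16. Divisors: 1, 2, 4, 8, 16.
Subgroups by order — order 1: 1; order 2: 9; order 4: 5; order 8: 3; order 16: 1.
Total: 1 + 9 + 5 + 3 + 1 = 19.

19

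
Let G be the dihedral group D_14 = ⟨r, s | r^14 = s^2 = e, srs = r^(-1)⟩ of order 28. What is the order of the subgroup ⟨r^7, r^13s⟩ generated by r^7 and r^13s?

4

|⟨r^7⟩| = 2 and |⟨r^13s⟩| = 2, so |H| is a multiple of lcm(2, 2) = 2 and divides |G| = 28.
Closing under the operation: H = {e, r^7, r^6s, r^13s}, so |H| = 4.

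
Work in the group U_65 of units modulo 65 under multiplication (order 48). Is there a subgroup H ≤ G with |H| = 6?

Yes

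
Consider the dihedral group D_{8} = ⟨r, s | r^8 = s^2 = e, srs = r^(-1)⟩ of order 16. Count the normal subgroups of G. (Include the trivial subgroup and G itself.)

7

G has 19 subgroups. Checking conjugation-invariance by order — order 1: 1/1 normal; order 2: 1/9 normal; order 4: 1/5 normal; order 8: 3/3 normal; order 16: 1/1 normal.
Total normal subgroups: 7.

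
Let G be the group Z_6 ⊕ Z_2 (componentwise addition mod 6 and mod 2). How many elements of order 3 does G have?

An element (a,b) has order lcm(ord(a), ord(b)); count pairs with lcm equal to 3.
Enumerating gives 2 such elements.

2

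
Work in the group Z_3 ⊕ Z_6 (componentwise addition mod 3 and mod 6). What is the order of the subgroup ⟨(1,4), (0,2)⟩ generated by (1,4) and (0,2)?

9

|⟨(1,4)⟩| = 3 and |⟨(0,2)⟩| = 3, so |H| is a multiple of lcm(3, 3) = 3 and divides |G| = 18.
Closing under the operation: H = {(0,0), (0,2), (0,4), (1,0), (1,2), (1,4), (2,0), (2,2), (2,4)}, so |H| = 9.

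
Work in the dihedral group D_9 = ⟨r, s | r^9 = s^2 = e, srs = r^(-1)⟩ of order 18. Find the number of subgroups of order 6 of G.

|G| = 18 and 6 | 18, so subgroups of order 6 are possible by Lagrange.
The subgroups of order 6 are: {e, r^3, r^6, r^2s, r^5s, r^8s}; {e, r^3, r^6, s, r^3s, r^6s}; {e, r^3, r^6, rs, r^4s, r^7s}.
So G has 3 subgroups of order 6.

3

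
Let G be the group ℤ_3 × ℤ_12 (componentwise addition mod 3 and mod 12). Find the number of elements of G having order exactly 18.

0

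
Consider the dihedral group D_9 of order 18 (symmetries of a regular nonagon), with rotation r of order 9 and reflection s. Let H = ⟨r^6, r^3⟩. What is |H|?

3

|⟨r^6⟩| = 3 and |⟨r^3⟩| = 3, so |H| is a multiple of lcm(3, 3) = 3 and divides |G| = 18.
Closing under the operation: H = {e, r^3, r^6}, so |H| = 3.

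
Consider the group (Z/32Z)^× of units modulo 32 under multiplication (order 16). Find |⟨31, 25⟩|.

8

|⟨31⟩| = 2 and |⟨25⟩| = 4, so |H| is a multiple of lcm(2, 4) = 4 and divides |G| = 16.
Closing under the operation: H = {1, 7, 9, 15, 17, 23, 25, 31}, so |H| = 8.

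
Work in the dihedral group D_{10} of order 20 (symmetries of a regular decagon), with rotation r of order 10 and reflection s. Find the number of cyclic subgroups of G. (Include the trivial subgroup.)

14

Group the elements of G by the cyclic subgroup they generate; each cyclic subgroup of order d accounts for φ(d) elements.
Cyclic subgroups by order — order 1: 1; order 2: 11; order 5: 1; order 10: 1.
Total: 14.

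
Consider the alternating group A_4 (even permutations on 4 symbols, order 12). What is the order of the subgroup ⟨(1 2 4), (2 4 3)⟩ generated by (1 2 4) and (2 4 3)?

|⟨(1 2 4)⟩| = 3 and |⟨(2 4 3)⟩| = 3, so |H| is a multiple of lcm(3, 3) = 3 and divides |G| = 12.
Closing {(1 2 4), (2 4 3)} under the group operation gives all of G, so |H| = 12.

12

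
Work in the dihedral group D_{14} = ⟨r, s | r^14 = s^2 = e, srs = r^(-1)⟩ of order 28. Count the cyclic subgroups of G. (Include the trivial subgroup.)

18

Each element a generates a cyclic subgroup ⟨a⟩; distinct elements may generate the same one (a cyclic group of order d has φ(d) generators).
Cyclic subgroups by order — order 1: 1; order 2: 15; order 7: 1; order 14: 1.
Total: 18.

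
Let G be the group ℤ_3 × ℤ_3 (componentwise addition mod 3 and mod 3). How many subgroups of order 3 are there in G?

|G| = 9 and 3 | 9, so subgroups of order 3 are possible by Lagrange.
The subgroups of order 3 are: {(0,0), (0,1), (0,2)}; {(0,0), (1,0), (2,0)}; {(0,0), (1,1), (2,2)}; {(0,0), (1,2), (2,1)}.
So G has 4 subgroups of order 3.

4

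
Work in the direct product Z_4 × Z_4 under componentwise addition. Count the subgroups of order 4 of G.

|G| = 16 and 4 | 16, so subgroups of order 4 are possible by Lagrange.
The subgroups of order 4 are: {(0,0), (0,1), (0,2), (0,3)}; {(0,0), (0,2), (2,0), (2,2)}; {(0,0), (0,2), (2,1), (2,3)}; {(0,0), (1,0), (2,0), (3,0)}; … (7 in all).
So G has 7 subgroups of order 4.

7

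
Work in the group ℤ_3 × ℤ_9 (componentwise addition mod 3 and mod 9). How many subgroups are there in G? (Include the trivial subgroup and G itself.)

|G| = 27, so by Lagrange every subgroup order divides 27. Divisors: 1, 3, 9, 27.
Subgroups by order — order 1: 1; order 3: 4; order 9: 4; order 27: 1.
Total: 1 + 4 + 4 + 1 = 10.

10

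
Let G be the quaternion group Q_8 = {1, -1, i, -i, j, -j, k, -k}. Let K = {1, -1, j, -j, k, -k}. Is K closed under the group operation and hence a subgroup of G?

No

|K| = 6 does not divide |G| = 8, so by Lagrange K is not a subgroup.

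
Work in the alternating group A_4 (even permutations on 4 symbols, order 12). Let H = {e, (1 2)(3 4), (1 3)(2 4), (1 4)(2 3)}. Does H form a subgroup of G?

Yes

|H| = 4 divides |G| = 12, consistent with Lagrange.
H contains the identity, every element's inverse is in H, and H is closed under ∘: it is a subgroup.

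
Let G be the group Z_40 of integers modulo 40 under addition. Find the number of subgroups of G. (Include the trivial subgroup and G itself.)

Subgroups of the cyclic group Z_40 correspond bijectively to divisors of 40.
Divisors of 40: 1, 2, 4, 5, 8, 10, 20, 40.
So Z_40 has 8 subgroups.

8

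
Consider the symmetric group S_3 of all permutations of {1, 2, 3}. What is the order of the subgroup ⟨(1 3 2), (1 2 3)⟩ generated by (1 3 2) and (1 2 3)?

3

|⟨(1 3 2)⟩| = 3 and |⟨(1 2 3)⟩| = 3, so |H| is a multiple of lcm(3, 3) = 3 and divides |G| = 6.
Closing under the operation: H = {e, (1 2 3), (1 3 2)}, so |H| = 3.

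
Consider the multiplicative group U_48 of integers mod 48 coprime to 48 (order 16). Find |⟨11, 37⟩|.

|⟨11⟩| = 4 and |⟨37⟩| = 4, so |H| is a multiple of lcm(4, 4) = 4 and divides |G| = 16.
Closing under the operation: H = {1, 11, 13, 23, 25, 35, 37, 47}, so |H| = 8.

8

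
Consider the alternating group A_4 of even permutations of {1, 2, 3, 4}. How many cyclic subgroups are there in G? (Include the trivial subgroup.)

A cyclic subgroup of order d is generated by each of its φ(d) elements of order d, so the cyclic subgroups of order d number (#elements of order d)/φ(d).
Cyclic subgroups by order — order 1: 1; order 2: 3; order 3: 4.
Total: 8.

8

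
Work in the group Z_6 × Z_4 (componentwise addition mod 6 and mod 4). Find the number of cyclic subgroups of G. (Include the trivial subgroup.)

12

A cyclic subgroup of order d is generated by each of its φ(d) elements of order d, so the cyclic subgroups of order d number (#elements of order d)/φ(d).
Cyclic subgroups by order — order 1: 1; order 2: 3; order 3: 1; order 4: 2; order 6: 3; order 12: 2.
Total: 12.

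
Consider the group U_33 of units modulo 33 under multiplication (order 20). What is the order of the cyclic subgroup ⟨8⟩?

10

Compute successive powers of 8 mod 33: 8, 31, 17, 4, 32, 25, 2, 16, …; 8^10 ≡ 1 (mod 33).
So |⟨8⟩| = 10.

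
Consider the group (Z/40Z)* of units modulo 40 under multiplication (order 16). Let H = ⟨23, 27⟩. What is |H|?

8

|⟨23⟩| = 4 and |⟨27⟩| = 4, so |H| is a multiple of lcm(4, 4) = 4 and divides |G| = 16.
Closing under the operation: H = {1, 3, 7, 9, 21, 23, 27, 29}, so |H| = 8.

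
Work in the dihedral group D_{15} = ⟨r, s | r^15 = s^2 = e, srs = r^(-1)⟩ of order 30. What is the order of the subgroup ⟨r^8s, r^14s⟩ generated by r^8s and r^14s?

10

|⟨r^8s⟩| = 2 and |⟨r^14s⟩| = 2, so |H| is a multiple of lcm(2, 2) = 2 and divides |G| = 30.
Closing under the operation: H = {e, r^3, r^6, r^9, r^12, r^2s, r^5s, r^8s, r^11s, r^14s}, so |H| = 10.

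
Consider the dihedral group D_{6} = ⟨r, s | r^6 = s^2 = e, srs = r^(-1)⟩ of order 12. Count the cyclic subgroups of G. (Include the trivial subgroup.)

Each element a generates a cyclic subgroup ⟨a⟩; distinct elements may generate the same one (a cyclic group of order d has φ(d) generators).
Cyclic subgroups by order — order 1: 1; order 2: 7; order 3: 1; order 6: 1.
Total: 10.

10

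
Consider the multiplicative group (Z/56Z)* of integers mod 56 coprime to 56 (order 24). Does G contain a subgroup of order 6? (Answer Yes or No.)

6 | 24. A subgroup of order 6 is {1, 9, 11, 25, 43, 51}.

Yes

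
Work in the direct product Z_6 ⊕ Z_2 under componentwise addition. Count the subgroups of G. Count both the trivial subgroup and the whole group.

|G| = 12, so by Lagrange every subgroup order divides 12. Divisors: 1, 2, 3, 4, 6, 12.
Subgroups by order — order 1: 1; order 2: 3; order 3: 1; order 4: 1; order 6: 3; order 12: 1.
Total: 1 + 3 + 1 + 1 + 3 + 1 = 10.

10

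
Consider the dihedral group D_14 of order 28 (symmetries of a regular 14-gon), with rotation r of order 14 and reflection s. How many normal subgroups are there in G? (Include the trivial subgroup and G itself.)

G has 28 subgroups. Checking conjugation-invariance by order — order 1: 1/1 normal; order 2: 1/15 normal; order 4: 0/7 normal; order 7: 1/1 normal; order 14: 3/3 normal; order 28: 1/1 normal.
Total normal subgroups: 7.

7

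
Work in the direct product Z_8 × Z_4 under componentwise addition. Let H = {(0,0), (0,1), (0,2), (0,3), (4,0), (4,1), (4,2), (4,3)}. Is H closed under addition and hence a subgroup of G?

|H| = 8 divides |G| = 32, consistent with Lagrange.
H contains the identity, every element's inverse is in H, and H is closed under +: it is a subgroup.

Yes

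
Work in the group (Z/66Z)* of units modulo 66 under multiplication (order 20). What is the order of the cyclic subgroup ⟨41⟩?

Compute successive powers of 41 mod 66: 41, 31, 17, 37, 65, 25, 35, 49, …; 41^10 ≡ 1 (mod 66).
So |⟨41⟩| = 10.

10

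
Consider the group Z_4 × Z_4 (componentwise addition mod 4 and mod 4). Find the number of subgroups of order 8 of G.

|G| = 16 and 8 | 16, so subgroups of order 8 are possible by Lagrange.
The subgroups of order 8 are: {(0,0), (0,1), (0,2), (0,3), (2,0), (2,1), (2,2), (2,3)}; {(0,0), (0,2), (1,0), (1,2), (2,0), (2,2), (3,0), (3,2)}; {(0,0), (0,2), (1,1), (1,3), (2,0), (2,2), (3,1), (3,3)}.
So G has 3 subgroups of order 8.

3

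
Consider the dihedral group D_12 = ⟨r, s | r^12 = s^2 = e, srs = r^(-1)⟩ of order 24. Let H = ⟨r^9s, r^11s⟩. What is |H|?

12

|⟨r^9s⟩| = 2 and |⟨r^11s⟩| = 2, so |H| is a multiple of lcm(2, 2) = 2 and divides |G| = 24.
Closing under the operation: H = {e, r^2, r^4, r^6, r^8, r^10, rs, r^3s, r^5s, r^7s, r^9s, r^11s}, so |H| = 12.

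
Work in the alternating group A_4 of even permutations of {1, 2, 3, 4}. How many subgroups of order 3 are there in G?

|G| = 12 and 3 | 12, so subgroups of order 3 are possible by Lagrange.
The subgroups of order 3 are: {e, (1 2 3), (1 3 2)}; {e, (1 2 4), (1 4 2)}; {e, (1 3 4), (1 4 3)}; {e, (2 3 4), (2 4 3)}.
So G has 4 subgroups of order 3.

4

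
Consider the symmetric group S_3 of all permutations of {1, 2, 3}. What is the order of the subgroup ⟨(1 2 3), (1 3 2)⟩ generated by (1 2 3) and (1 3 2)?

3

|⟨(1 2 3)⟩| = 3 and |⟨(1 3 2)⟩| = 3, so |H| is a multiple of lcm(3, 3) = 3 and divides |G| = 6.
Closing under the operation: H = {e, (1 2 3), (1 3 2)}, so |H| = 3.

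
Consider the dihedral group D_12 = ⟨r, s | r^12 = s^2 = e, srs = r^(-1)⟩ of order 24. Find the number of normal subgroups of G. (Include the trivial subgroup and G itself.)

G has 34 subgroups. Checking conjugation-invariance by order — order 1: 1/1 normal; order 2: 1/13 normal; order 3: 1/1 normal; order 4: 1/7 normal; order 6: 1/5 normal; order 8: 0/3 normal; order 12: 3/3 normal; order 24: 1/1 normal.
Total normal subgroups: 9.

9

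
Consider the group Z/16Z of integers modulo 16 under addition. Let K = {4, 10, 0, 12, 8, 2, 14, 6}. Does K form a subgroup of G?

Yes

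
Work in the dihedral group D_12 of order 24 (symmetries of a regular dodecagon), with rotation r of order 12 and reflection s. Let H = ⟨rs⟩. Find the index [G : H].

|⟨rs⟩| = 2 and |G| = 24.
By Lagrange, [G : H] = |G|/|H| = 24/2 = 12.

12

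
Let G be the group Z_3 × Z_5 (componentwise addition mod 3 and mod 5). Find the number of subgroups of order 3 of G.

1

|G| = 15 and 3 | 15, so subgroups of order 3 are possible by Lagrange.
The subgroups of order 3 are: {(0,0), (1,0), (2,0)}.
So G has 1 subgroup of order 3.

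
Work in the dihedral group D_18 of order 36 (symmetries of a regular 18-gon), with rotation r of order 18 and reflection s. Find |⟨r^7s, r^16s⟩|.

4

|⟨r^7s⟩| = 2 and |⟨r^16s⟩| = 2, so |H| is a multiple of lcm(2, 2) = 2 and divides |G| = 36.
Closing under the operation: H = {e, r^9, r^7s, r^16s}, so |H| = 4.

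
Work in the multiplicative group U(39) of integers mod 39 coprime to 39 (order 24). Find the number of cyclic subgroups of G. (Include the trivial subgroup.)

12

Group the elements of G by the cyclic subgroup they generate; each cyclic subgroup of order d accounts for φ(d) elements.
Cyclic subgroups by order — order 1: 1; order 2: 3; order 3: 1; order 4: 2; order 6: 3; order 12: 2.
Total: 12.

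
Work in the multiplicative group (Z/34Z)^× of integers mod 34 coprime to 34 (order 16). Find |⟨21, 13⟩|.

|⟨21⟩| = 4 and |⟨13⟩| = 4, so |H| is a multiple of lcm(4, 4) = 4 and divides |G| = 16.
Closing under the operation: H = {1, 13, 21, 33}, so |H| = 4.

4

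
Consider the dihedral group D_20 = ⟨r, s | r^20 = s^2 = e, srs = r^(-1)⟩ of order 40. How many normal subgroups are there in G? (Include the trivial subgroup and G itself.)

9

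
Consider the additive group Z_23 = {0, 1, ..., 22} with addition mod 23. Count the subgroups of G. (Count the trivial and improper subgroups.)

2

Subgroups of the cyclic group Z_23 correspond bijectively to divisors of 23.
Divisors of 23: 1, 23.
So Z_23 has 2 subgroups.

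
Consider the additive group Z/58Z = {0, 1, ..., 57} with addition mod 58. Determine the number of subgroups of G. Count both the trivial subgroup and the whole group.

Subgroups of the cyclic group Z/58Z correspond bijectively to divisors of 58.
Divisors of 58: 1, 2, 29, 58.
So Z/58Z has 4 subgroups.

4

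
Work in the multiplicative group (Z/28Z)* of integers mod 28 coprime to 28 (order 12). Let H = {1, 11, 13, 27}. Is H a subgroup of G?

No

11 ∈ H but its inverse 23 ∉ H, so H is not a subgroup.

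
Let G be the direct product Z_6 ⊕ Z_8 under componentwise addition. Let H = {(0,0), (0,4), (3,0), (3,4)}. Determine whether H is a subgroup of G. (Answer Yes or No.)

Yes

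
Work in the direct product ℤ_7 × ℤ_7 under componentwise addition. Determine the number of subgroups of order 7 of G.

8

|G| = 49 and 7 | 49, so subgroups of order 7 are possible by Lagrange.
The subgroups of order 7 are: {(0,0), (0,1), (0,2), (0,3), (0,4), (0,5), (0,6)}; {(0,0), (1,0), (2,0), (3,0), (4,0), (5,0), (6,0)}; {(0,0), (1,1), (2,2), (3,3), (4,4), (5,5), (6,6)}; {(0,0), (1,2), (2,4), (3,6), (4,1), (5,3), (6,5)}; … (8 in all).
So G has 8 subgroups of order 7.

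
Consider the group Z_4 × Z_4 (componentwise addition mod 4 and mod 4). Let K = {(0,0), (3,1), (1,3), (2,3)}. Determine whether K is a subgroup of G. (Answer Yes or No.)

(2,3) ∈ K but its inverse (2,1) ∉ K, so K is not a subgroup.

No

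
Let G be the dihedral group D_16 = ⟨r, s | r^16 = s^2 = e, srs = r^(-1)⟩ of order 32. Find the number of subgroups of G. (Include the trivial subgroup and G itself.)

|G| = 32, so by Lagrange every subgroup order divides 32. Divisors: 1, 2, 4, 8, 16, 32.
Subgroups by order — order 1: 1; order 2: 17; order 4: 9; order 8: 5; order 16: 3; order 32: 1.
Total: 1 + 17 + 9 + 5 + 3 + 1 = 36.

36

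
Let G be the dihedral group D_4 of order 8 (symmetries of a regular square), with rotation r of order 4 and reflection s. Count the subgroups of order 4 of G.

3

|G| = 8 and 4 | 8, so subgroups of order 4 are possible by Lagrange.
The subgroups of order 4 are: {e, r, r^2, r^3}; {e, r^2, s, r^2s}; {e, r^2, rs, r^3s}.
So G has 3 subgroups of order 4.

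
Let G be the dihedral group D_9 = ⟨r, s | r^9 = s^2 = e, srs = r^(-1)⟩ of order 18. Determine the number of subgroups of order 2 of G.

9

|G| = 18 and 2 | 18, so subgroups of order 2 are possible by Lagrange.
The subgroups of order 2 are: {e, r^2s}; {e, r^3s}; {e, r^4s}; {e, r^5s}; … (9 in all).
So G has 9 subgroups of order 2.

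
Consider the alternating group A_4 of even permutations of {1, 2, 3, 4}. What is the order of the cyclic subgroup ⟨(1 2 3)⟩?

3

Computing powers of (1 2 3): the smallest k with ((1 2 3))^k = e is k = 3.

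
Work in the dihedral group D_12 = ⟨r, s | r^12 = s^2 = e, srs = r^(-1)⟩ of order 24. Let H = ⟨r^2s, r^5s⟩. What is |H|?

8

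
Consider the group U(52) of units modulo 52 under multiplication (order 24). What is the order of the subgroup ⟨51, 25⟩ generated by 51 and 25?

4

|⟨51⟩| = 2 and |⟨25⟩| = 2, so |H| is a multiple of lcm(2, 2) = 2 and divides |G| = 24.
Closing under the operation: H = {1, 25, 27, 51}, so |H| = 4.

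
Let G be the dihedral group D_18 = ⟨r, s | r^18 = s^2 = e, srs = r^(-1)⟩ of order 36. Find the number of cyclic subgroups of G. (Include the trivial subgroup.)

Group the elements of G by the cyclic subgroup they generate; each cyclic subgroup of order d accounts for φ(d) elements.
Cyclic subgroups by order — order 1: 1; order 2: 19; order 3: 1; order 6: 1; order 9: 1; order 18: 1.
Total: 24.

24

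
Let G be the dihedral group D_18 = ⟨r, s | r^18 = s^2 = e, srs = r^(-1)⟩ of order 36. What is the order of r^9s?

2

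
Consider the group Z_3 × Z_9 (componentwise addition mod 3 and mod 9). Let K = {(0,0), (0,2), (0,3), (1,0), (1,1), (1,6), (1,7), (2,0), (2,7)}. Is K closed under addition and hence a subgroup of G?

(2,7) ∈ K but its inverse (1,2) ∉ K, so K is not a subgroup.

No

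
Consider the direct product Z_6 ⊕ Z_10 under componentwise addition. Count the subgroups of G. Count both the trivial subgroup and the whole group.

|G| = 60, so by Lagrange every subgroup order divides 60. Divisors: 1, 2, 3, 4, 5, 6, 10, 12, 15, 20, 30, 60.
Subgroups by order — order 1: 1; order 2: 3; order 3: 1; order 4: 1; order 5: 1; order 6: 3; order 10: 3; order 12: 1; order 15: 1; order 20: 1; order 30: 3; order 60: 1.
Total: 1 + 3 + 1 + 1 + 1 + 3 + 3 + 1 + 1 + 1 + 3 + 1 = 20.

20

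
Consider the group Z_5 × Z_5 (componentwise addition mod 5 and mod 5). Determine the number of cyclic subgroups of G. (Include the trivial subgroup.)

A cyclic subgroup of order d is generated by each of its φ(d) elements of order d, so the cyclic subgroups of order d number (#elements of order d)/φ(d).
Cyclic subgroups by order — order 1: 1; order 5: 6.
Total: 7.

7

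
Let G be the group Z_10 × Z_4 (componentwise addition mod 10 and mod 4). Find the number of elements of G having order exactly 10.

An element (a,b) has order lcm(ord(a), ord(b)); count pairs with lcm equal to 10.
Enumerating gives 12 such elements.

12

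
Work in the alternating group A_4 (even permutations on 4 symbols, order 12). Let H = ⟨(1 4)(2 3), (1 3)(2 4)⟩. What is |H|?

|⟨(1 4)(2 3)⟩| = 2 and |⟨(1 3)(2 4)⟩| = 2, so |H| is a multiple of lcm(2, 2) = 2 and divides |G| = 12.
Closing under the operation: H = {e, (1 2)(3 4), (1 3)(2 4), (1 4)(2 3)}, so |H| = 4.

4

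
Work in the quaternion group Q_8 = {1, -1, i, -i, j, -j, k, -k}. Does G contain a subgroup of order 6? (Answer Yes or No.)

No

6 does not divide |G| = 8, so by Lagrange no subgroup of order 6 exists.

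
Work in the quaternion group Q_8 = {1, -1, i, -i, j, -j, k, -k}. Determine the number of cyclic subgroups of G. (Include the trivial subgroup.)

Group the elements of G by the cyclic subgroup they generate; each cyclic subgroup of order d accounts for φ(d) elements.
Cyclic subgroups by order — order 1: 1; order 2: 1; order 4: 3.
Total: 5.

5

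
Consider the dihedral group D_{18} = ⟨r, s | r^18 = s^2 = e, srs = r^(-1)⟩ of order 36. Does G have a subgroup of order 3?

Yes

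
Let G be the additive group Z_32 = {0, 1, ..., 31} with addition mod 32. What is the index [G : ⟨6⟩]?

2

|⟨6⟩| = 16 and |G| = 32.
By Lagrange, [G : H] = |G|/|H| = 32/16 = 2.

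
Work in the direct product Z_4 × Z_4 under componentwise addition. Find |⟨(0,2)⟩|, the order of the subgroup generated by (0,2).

The order of (0,2) in Z_4 × Z_4 is lcm(ord(0) in Z_4, ord(2) in Z_4).
ord(0) = 1 and ord(2) = 2, so |⟨(0,2)⟩| = lcm(1, 2) = 2.

2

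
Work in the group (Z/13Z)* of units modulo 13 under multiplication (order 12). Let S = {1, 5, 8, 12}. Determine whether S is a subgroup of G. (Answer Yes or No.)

|S| = 4 divides |G| = 12, consistent with Lagrange.
S contains the identity, every element's inverse is in S, and S is closed under ·: it is a subgroup.
In fact S = ⟨8⟩.

Yes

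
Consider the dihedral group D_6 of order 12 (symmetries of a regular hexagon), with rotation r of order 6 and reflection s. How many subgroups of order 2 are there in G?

7

|G| = 12 and 2 | 12, so subgroups of order 2 are possible by Lagrange.
The subgroups of order 2 are: {e, r^2s}; {e, r^3}; {e, r^3s}; {e, r^4s}; … (7 in all).
So G has 7 subgroups of order 2.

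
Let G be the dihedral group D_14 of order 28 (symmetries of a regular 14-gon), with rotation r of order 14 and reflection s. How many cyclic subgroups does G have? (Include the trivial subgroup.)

18

A cyclic subgroup of order d is generated by each of its φ(d) elements of order d, so the cyclic subgroups of order d number (#elements of order d)/φ(d).
Cyclic subgroups by order — order 1: 1; order 2: 15; order 7: 1; order 14: 1.
Total: 18.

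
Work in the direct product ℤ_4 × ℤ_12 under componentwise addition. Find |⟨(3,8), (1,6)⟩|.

|⟨(3,8)⟩| = 12 and |⟨(1,6)⟩| = 4, so |H| is a multiple of lcm(12, 4) = 12 and divides |G| = 48.
Closing under the operation: H = {(0,0), (0,2), (0,4), (0,6), (0,8), (0,10), (1,0), (1,2), (1,4), (1,6), (1,8), (1,10), (2,0), (2,2), (2,4), (2,6), (2,8), (2,10), (3,0), (3,2), (3,4), (3,6), (3,8), (3,10)}, so |H| = 24.

24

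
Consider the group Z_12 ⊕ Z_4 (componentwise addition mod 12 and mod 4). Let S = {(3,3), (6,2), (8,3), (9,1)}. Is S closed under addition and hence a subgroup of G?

The identity (0,0) ∉ S, so S is not a subgroup.

No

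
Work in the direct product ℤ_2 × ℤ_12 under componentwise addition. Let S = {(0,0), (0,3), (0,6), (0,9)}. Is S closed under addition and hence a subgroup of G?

|S| = 4 divides |G| = 24, consistent with Lagrange.
S contains the identity, every element's inverse is in S, and S is closed under +: it is a subgroup.
In fact S = ⟨(0,3)⟩.

Yes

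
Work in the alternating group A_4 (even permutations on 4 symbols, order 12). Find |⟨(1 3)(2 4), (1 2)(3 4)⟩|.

|⟨(1 3)(2 4)⟩| = 2 and |⟨(1 2)(3 4)⟩| = 2, so |H| is a multiple of lcm(2, 2) = 2 and divides |G| = 12.
Closing under the operation: H = {e, (1 2)(3 4), (1 3)(2 4), (1 4)(2 3)}, so |H| = 4.

4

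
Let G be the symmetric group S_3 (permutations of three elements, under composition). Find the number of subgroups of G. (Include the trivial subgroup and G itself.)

6

|G| = 6, so by Lagrange every subgroup order divides 6. Divisors: 1, 2, 3, 6.
Subgroups by order — order 1: 1; order 2: 3; order 3: 1; order 6: 1.
Total: 1 + 3 + 1 + 1 = 6.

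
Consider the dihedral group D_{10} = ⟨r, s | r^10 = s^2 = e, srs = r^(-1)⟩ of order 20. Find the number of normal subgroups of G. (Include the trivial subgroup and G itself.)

7

G has 22 subgroups. Checking conjugation-invariance by order — order 1: 1/1 normal; order 2: 1/11 normal; order 4: 0/5 normal; order 5: 1/1 normal; order 10: 3/3 normal; order 20: 1/1 normal.
Total normal subgroups: 7.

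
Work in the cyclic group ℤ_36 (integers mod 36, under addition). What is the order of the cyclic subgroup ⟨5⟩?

In ℤ_36, the order of an element a is n/gcd(a, n).
gcd(5, 36) = 1, so |⟨5⟩| = 36/1 = 36.

36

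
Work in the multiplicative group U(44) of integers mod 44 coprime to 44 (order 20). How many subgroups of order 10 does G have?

|G| = 20 and 10 | 20, so subgroups of order 10 are possible by Lagrange.
The subgroups of order 10 are: {1, 5, 9, 13, 17, 21, 25, 29, 37, 41}; {1, 3, 5, 9, 15, 23, 25, 27, 31, 37}; {1, 5, 7, 9, 19, 25, 35, 37, 39, 43}.
So G has 3 subgroups of order 10.

3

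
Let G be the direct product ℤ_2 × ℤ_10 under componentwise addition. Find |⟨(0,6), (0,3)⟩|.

10

|⟨(0,6)⟩| = 5 and |⟨(0,3)⟩| = 10, so |H| is a multiple of lcm(5, 10) = 10 and divides |G| = 20.
Closing under the operation: H = {(0,0), (0,1), (0,2), (0,3), (0,4), (0,5), (0,6), (0,7), (0,8), (0,9)}, so |H| = 10.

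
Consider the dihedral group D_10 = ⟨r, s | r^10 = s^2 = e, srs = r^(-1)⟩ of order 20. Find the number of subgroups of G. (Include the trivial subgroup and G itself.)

|G| = 20, so by Lagrange every subgroup order divides 20. Divisors: 1, 2, 4, 5, 10, 20.
Subgroups by order — order 1: 1; order 2: 11; order 4: 5; order 5: 1; order 10: 3; order 20: 1.
Total: 1 + 11 + 5 + 1 + 3 + 1 = 22.

22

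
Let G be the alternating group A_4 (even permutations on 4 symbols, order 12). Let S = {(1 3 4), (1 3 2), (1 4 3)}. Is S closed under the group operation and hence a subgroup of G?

The identity e ∉ S, so S is not a subgroup.

No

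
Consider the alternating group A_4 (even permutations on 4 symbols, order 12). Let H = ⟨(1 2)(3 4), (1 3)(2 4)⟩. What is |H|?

4

|⟨(1 2)(3 4)⟩| = 2 and |⟨(1 3)(2 4)⟩| = 2, so |H| is a multiple of lcm(2, 2) = 2 and divides |G| = 12.
Closing under the operation: H = {e, (1 2)(3 4), (1 3)(2 4), (1 4)(2 3)}, so |H| = 4.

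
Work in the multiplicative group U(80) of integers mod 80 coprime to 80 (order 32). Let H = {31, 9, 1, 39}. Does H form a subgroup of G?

Yes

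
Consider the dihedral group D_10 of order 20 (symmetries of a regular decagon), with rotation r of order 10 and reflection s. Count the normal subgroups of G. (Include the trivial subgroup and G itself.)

7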